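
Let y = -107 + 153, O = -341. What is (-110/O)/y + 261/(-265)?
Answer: -184768/188945 ≈ -0.97789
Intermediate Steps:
y = 46
(-110/O)/y + 261/(-265) = -110/(-341)/46 + 261/(-265) = -110*(-1/341)*(1/46) + 261*(-1/265) = (10/31)*(1/46) - 261/265 = 5/713 - 261/265 = -184768/188945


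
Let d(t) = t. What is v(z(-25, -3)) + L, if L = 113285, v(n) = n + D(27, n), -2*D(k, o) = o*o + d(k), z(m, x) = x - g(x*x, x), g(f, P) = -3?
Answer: 226543/2 ≈ 1.1327e+5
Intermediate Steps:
z(m, x) = 3 + x (z(m, x) = x - 1*(-3) = x + 3 = 3 + x)
D(k, o) = -k/2 - o²/2 (D(k, o) = -(o*o + k)/2 = -(o² + k)/2 = -(k + o²)/2 = -k/2 - o²/2)
v(n) = -27/2 + n - n²/2 (v(n) = n + (-½*27 - n²/2) = n + (-27/2 - n²/2) = -27/2 + n - n²/2)
v(z(-25, -3)) + L = (-27/2 + (3 - 3) - (3 - 3)²/2) + 113285 = (-27/2 + 0 - ½*0²) + 113285 = (-27/2 + 0 - ½*0) + 113285 = (-27/2 + 0 + 0) + 113285 = -27/2 + 113285 = 226543/2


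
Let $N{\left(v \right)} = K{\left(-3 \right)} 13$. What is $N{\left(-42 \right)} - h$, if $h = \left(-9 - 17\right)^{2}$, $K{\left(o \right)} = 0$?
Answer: $-676$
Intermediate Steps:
$h = 676$ ($h = \left(-9 - 17\right)^{2} = \left(-26\right)^{2} = 676$)
$N{\left(v \right)} = 0$ ($N{\left(v \right)} = 0 \cdot 13 = 0$)
$N{\left(-42 \right)} - h = 0 - 676 = -676$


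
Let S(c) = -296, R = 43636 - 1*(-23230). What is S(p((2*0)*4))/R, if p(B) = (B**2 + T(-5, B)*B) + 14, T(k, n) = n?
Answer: -148/33433 ≈ -0.0044268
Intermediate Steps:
R = 66866 (R = 43636 + 23230 = 66866)
p(B) = 14 + 2*B**2 (p(B) = (B**2 + B*B) + 14 = (B**2 + B**2) + 14 = 2*B**2 + 14 = 14 + 2*B**2)
S(p((2*0)*4))/R = -296/66866 = -296*1/66866 = -148/33433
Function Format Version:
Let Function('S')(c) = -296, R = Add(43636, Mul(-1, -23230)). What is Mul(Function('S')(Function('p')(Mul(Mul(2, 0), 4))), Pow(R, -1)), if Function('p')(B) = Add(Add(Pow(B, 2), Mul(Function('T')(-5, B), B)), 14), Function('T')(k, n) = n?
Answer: Rational(-148, 33433) ≈ -0.0044268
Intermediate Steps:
R = 66866 (R = Add(43636, 23230) = 66866)
Function('p')(B) = Add(14, Mul(2, Pow(B, 2))) (Function('p')(B) = Add(Add(Pow(B, 2), Mul(B, B)), 14) = Add(Add(Pow(B, 2), Pow(B, 2)), 14) = Add(Mul(2, Pow(B, 2)), 14) = Add(14, Mul(2, Pow(B, 2))))
Mul(Function('S')(Function('p')(Mul(Mul(2, 0), 4))), Pow(R, -1)) = Mul(-296, Pow(66866, -1)) = Mul(-296, Rational(1, 66866)) = Rational(-148, 33433)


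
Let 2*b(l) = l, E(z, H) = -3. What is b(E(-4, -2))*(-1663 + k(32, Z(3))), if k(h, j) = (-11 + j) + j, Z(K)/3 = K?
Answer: 2484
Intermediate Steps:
Z(K) = 3*K
k(h, j) = -11 + 2*j
b(l) = l/2
b(E(-4, -2))*(-1663 + k(32, Z(3))) = ((½)*(-3))*(-1663 + (-11 + 2*(3*3))) = -3*(-1663 + (-11 + 2*9))/2 = -3*(-1663 + (-11 + 18))/2 = -3*(-1663 + 7)/2 = -3/2*(-1656) = 2484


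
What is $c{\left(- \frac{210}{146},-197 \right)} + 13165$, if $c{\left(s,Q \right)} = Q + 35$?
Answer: $13003$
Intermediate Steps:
$c{\left(s,Q \right)} = 35 + Q$
$c{\left(- \frac{210}{146},-197 \right)} + 13165 = \left(35 - 197\right) + 13165 = -162 + 13165 = 13003$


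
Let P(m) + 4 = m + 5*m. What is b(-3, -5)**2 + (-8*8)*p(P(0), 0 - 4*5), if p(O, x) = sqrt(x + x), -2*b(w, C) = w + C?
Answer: 16 - 128*I*sqrt(10) ≈ 16.0 - 404.77*I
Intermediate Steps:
P(m) = -4 + 6*m (P(m) = -4 + (m + 5*m) = -4 + 6*m)
b(w, C) = -C/2 - w/2 (b(w, C) = -(w + C)/2 = -(C + w)/2 = -C/2 - w/2)
p(O, x) = sqrt(2)*sqrt(x) (p(O, x) = sqrt(2*x) = sqrt(2)*sqrt(x))
b(-3, -5)**2 + (-8*8)*p(P(0), 0 - 4*5) = (-1/2*(-5) - 1/2*(-3))**2 + (-8*8)*(sqrt(2)*sqrt(0 - 4*5)) = (5/2 + 3/2)**2 - 64*sqrt(2)*sqrt(0 - 20) = 4**2 - 64*sqrt(2)*sqrt(-20) = 16 - 64*sqrt(2)*2*I*sqrt(5) = 16 - 128*I*sqrt(10)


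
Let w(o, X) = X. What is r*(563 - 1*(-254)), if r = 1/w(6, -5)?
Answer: -817/5 ≈ -163.40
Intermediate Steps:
r = -1/5 (r = 1/(-5) = -1/5 ≈ -0.20000)
r*(563 - 1*(-254)) = -(563 - 1*(-254))/5 = -(563 + 254)/5 = -1/5*817 = -817/5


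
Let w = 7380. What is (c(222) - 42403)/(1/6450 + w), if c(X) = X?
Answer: -272067450/47601001 ≈ -5.7156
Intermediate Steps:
(c(222) - 42403)/(1/6450 + w) = (222 - 42403)/(1/6450 + 7380) = -42181/(1/6450 + 7380) = -42181/47601001/6450 = -42181*6450/47601001 = -272067450/47601001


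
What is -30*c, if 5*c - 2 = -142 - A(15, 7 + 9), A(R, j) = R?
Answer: 930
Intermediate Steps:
c = -31 (c = ⅖ + (-142 - 1*15)/5 = ⅖ + (-142 - 15)/5 = ⅖ + (⅕)*(-157) = ⅖ - 157/5 = -31)
-30*c = -30*(-31) = 930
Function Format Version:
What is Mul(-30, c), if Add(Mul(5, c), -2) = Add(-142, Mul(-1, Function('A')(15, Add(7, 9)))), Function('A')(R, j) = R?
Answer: 930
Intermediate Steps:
c = -31 (c = Add(Rational(2, 5), Mul(Rational(1, 5), Add(-142, Mul(-1, 15)))) = Add(Rational(2, 5), Mul(Rational(1, 5), Add(-142, -15))) = Add(Rational(2, 5), Mul(Rational(1, 5), -157)) = Add(Rational(2, 5), Rational(-157, 5)) = -31)
Mul(-30, c) = Mul(-30, -31) = 930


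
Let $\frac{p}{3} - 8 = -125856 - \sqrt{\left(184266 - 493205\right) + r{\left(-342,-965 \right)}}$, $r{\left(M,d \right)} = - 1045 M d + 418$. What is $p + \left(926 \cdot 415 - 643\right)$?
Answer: $6103 - 3 i \sqrt{345189871} \approx 6103.0 - 55738.0 i$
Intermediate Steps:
$r{\left(M,d \right)} = 418 - 1045 M d$ ($r{\left(M,d \right)} = - 1045 M d + 418 = 418 - 1045 M d$)
$p = -377544 - 3 i \sqrt{345189871}$ ($p = 24 + 3 \left(-125856 - \sqrt{\left(184266 - 493205\right) + \left(418 - \left(-357390\right) \left(-965\right)\right)}\right) = 24 + 3 \left(-125856 - \sqrt{-308939 + \left(418 - 344881350\right)}\right) = 24 + 3 \left(-125856 - \sqrt{-308939 - 344880932}\right) = 24 + 3 \left(-125856 - \sqrt{-345189871}\right) = 24 + 3 \left(-125856 - i \sqrt{345189871}\right) = 24 - \left(377568 + 3 i \sqrt{345189871}\right) = -377544 - 3 i \sqrt{345189871} \approx -3.7754 \cdot 10^{5} - 55738.0 i$)
$p + \left(926 \cdot 415 - 643\right) = \left(-377544 - 3 i \sqrt{345189871}\right) + \left(926 \cdot 415 - 643\right) = \left(-377544 - 3 i \sqrt{345189871}\right) + \left(384290 - 643\right) = \left(-377544 - 3 i \sqrt{345189871}\right) + 383647 = 6103 - 3 i \sqrt{345189871}$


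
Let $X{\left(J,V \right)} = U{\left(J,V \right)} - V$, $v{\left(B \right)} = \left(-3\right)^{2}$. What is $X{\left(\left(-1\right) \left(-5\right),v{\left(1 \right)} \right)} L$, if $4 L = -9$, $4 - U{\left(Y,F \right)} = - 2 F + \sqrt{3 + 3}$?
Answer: $- \frac{117}{4} + \frac{9 \sqrt{6}}{4} \approx -23.739$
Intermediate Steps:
$v{\left(B \right)} = 9$
$U{\left(Y,F \right)} = 4 - \sqrt{6} + 2 F$ ($U{\left(Y,F \right)} = 4 - \left(- 2 F + \sqrt{3 + 3}\right) = 4 - \left(- 2 F + \sqrt{6}\right) = 4 - \left(\sqrt{6} - 2 F\right) = 4 + \left(- \sqrt{6} + 2 F\right) = 4 - \sqrt{6} + 2 F$)
$X{\left(J,V \right)} = 4 + V - \sqrt{6}$ ($X{\left(J,V \right)} = \left(4 - \sqrt{6} + 2 V\right) - V = 4 + V - \sqrt{6}$)
$L = - \frac{9}{4}$ ($L = \frac{1}{4} \left(-9\right) = - \frac{9}{4} \approx -2.25$)
$X{\left(\left(-1\right) \left(-5\right),v{\left(1 \right)} \right)} L = \left(4 + 9 - \sqrt{6}\right) \left(- \frac{9}{4}\right) = \left(13 - \sqrt{6}\right) \left(- \frac{9}{4}\right) = - \frac{117}{4} + \frac{9 \sqrt{6}}{4}$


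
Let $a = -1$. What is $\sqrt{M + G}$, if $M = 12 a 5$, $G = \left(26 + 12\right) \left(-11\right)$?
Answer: $i \sqrt{478} \approx 21.863 i$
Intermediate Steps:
$G = -418$ ($G = 38 \left(-11\right) = -418$)
$M = -60$ ($M = 12 \left(-1\right) 5 = \left(-12\right) 5 = -60$)
$\sqrt{M + G} = \sqrt{-60 - 418} = \sqrt{-478} = i \sqrt{478}$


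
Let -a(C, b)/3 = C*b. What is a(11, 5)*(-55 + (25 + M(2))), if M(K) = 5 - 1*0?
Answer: 4125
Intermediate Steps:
a(C, b) = -3*C*b
M(K) = 5 (M(K) = 5 + 0 = 5)
a(11, 5)*(-55 + (25 + M(2))) = (-3*11*5)*(-55 + (25 + 5)) = -165*(-55 + 30) = -165*(-25) = 4125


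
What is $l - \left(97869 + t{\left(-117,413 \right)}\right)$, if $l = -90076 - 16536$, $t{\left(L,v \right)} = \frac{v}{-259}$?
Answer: $- \frac{7565738}{37} \approx -2.0448 \cdot 10^{5}$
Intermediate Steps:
$t{\left(L,v \right)} = - \frac{v}{259}$ ($t{\left(L,v \right)} = v \left(- \frac{1}{259}\right) = - \frac{v}{259}$)
$l = -106612$ ($l = -90076 - 16536 = -106612$)
$l - \left(97869 + t{\left(-117,413 \right)}\right) = -106612 - \left(97869 - \frac{59}{37}\right) = -106612 - \frac{3621094}{37} = - \frac{7565738}{37}$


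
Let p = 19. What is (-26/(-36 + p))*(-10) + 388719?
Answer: 6607963/17 ≈ 3.8870e+5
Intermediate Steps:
(-26/(-36 + p))*(-10) + 388719 = (-26/(-36 + 19))*(-10) + 388719 = (-26/(-17))*(-10) + 388719 = -1/17*(-26)*(-10) + 388719 = (26/17)*(-10) + 388719 = -260/17 + 388719 = 6607963/17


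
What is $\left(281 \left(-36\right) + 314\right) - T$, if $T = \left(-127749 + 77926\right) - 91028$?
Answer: $131049$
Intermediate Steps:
$T = -140851$ ($T = -49823 - 91028 = -140851$)
$\left(281 \left(-36\right) + 314\right) - T = \left(281 \left(-36\right) + 314\right) - -140851 = \left(-10116 + 314\right) + 140851 = -9802 + 140851 = 131049$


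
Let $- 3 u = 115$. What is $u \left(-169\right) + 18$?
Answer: $\frac{19489}{3} \approx 6496.3$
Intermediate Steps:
$u = - \frac{115}{3}$ ($u = \left(- \frac{1}{3}\right) 115 = - \frac{115}{3} \approx -38.333$)
$u \left(-169\right) + 18 = \left(- \frac{115}{3}\right) \left(-169\right) + 18 = \frac{19435}{3} + 18 = \frac{19489}{3}$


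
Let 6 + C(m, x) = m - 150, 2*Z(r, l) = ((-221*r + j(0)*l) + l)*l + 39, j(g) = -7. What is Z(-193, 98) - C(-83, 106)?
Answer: 4122887/2 ≈ 2.0614e+6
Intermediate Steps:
Z(r, l) = 39/2 + l*(-221*r - 6*l)/2 (Z(r, l) = (((-221*r - 7*l) + l)*l + 39)/2 = ((-221*r - 6*l)*l + 39)/2 = (l*(-221*r - 6*l) + 39)/2 = (39 + l*(-221*r - 6*l))/2 = 39/2 + l*(-221*r - 6*l)/2)
C(m, x) = -156 + m (C(m, x) = -6 + (m - 150) = -6 + (-150 + m) = -156 + m)
Z(-193, 98) - C(-83, 106) = (39/2 - 3*98² - 221/2*98*(-193)) - (-156 - 83) = (39/2 - 3*9604 + 2089997) - 1*(-239) = (39/2 - 28812 + 2089997) + 239 = 4122409/2 + 239 = 4122887/2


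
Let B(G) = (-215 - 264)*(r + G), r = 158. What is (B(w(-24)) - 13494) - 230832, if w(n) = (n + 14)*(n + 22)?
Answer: -329588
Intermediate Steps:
w(n) = (14 + n)*(22 + n)
B(G) = -75682 - 479*G (B(G) = (-215 - 264)*(158 + G) = -479*(158 + G) = -75682 - 479*G)
(B(w(-24)) - 13494) - 230832 = ((-75682 - 479*(308 + (-24)² + 36*(-24))) - 13494) - 230832 = ((-75682 - 479*(308 + 576 - 864)) - 13494) - 230832 = ((-75682 - 479*20) - 13494) - 230832 = ((-75682 - 9580) - 13494) - 230832 = (-85262 - 13494) - 230832 = -98756 - 230832 = -329588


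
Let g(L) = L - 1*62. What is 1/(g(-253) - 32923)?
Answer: -1/33238 ≈ -3.0086e-5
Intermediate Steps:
g(L) = -62 + L (g(L) = L - 62 = -62 + L)
1/(g(-253) - 32923) = 1/((-62 - 253) - 32923) = 1/(-315 - 32923) = 1/(-33238) = -1/33238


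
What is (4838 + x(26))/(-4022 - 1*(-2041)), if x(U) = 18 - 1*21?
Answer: -4835/1981 ≈ -2.4407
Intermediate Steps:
x(U) = -3 (x(U) = 18 - 21 = -3)
(4838 + x(26))/(-4022 - 1*(-2041)) = (4838 - 3)/(-4022 - 1*(-2041)) = 4835/(-4022 + 2041) = 4835/(-1981) = 4835*(-1/1981) = -4835/1981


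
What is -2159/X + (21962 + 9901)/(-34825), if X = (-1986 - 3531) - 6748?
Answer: -63122504/85425725 ≈ -0.73892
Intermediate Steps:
X = -12265 (X = -5517 - 6748 = -12265)
-2159/X + (21962 + 9901)/(-34825) = -2159/(-12265) + (21962 + 9901)/(-34825) = -2159*(-1/12265) + 31863*(-1/34825) = 2159/12265 - 31863/34825 = -63122504/85425725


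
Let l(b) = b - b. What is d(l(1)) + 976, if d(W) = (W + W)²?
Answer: 976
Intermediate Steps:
l(b) = 0
d(W) = 4*W² (d(W) = (2*W)² = 4*W²)
d(l(1)) + 976 = 4*0² + 976 = 4*0 + 976 = 0 + 976 = 976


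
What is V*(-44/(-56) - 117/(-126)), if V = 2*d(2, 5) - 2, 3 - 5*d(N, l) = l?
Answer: -24/5 ≈ -4.8000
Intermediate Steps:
d(N, l) = ⅗ - l/5
V = -14/5 (V = 2*(⅗ - ⅕*5) - 2 = 2*(⅗ - 1) - 2 = 2*(-⅖) - 2 = -⅘ - 2 = -14/5 ≈ -2.8000)
V*(-44/(-56) - 117/(-126)) = -14*(-44/(-56) - 117/(-126))/5 = -14*(-44*(-1/56) - 117*(-1/126))/5 = -14*(11/14 + 13/14)/5 = -14/5*12/7 = -24/5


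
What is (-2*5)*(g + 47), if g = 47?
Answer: -940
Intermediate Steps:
(-2*5)*(g + 47) = (-2*5)*(47 + 47) = -10*94 = -940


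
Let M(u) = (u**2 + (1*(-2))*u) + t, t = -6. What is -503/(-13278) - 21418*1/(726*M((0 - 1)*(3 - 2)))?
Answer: 47580623/4819914 ≈ 9.8717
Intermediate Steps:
M(u) = -6 + u**2 - 2*u (M(u) = (u**2 + (1*(-2))*u) - 6 = (u**2 - 2*u) - 6 = -6 + u**2 - 2*u)
-503/(-13278) - 21418*1/(726*M((0 - 1)*(3 - 2))) = -503/(-13278) - 21418*1/(726*(-6 + ((0 - 1)*(3 - 2))**2 - 2*(0 - 1)*(3 - 2))) = -503*(-1/13278) - 21418*1/(726*(-6 + (-1*1)**2 - (-2))) = 503/13278 - 21418*1/(726*(-6 + (-1)**2 - 2*(-1))) = 503/13278 - 21418*1/(726*(-6 + 1 + 2)) = 503/13278 - 21418/(-3*(-33)*(-22)) = 503/13278 - 21418/(99*(-22)) = 503/13278 - 21418/(-2178) = 503/13278 - 21418*(-1/2178) = 503/13278 + 10709/1089 = 47580623/4819914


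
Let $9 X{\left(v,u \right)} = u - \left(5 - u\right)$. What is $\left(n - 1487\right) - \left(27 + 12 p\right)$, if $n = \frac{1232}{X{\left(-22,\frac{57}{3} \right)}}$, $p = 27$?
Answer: $-1502$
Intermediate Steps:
$X{\left(v,u \right)} = - \frac{5}{9} + \frac{2 u}{9}$ ($X{\left(v,u \right)} = \frac{u - \left(5 - u\right)}{9} = \frac{u + \left(-5 + u\right)}{9} = \frac{-5 + 2 u}{9} = - \frac{5}{9} + \frac{2 u}{9}$)
$n = 336$ ($n = \frac{1232}{- \frac{5}{9} + \frac{2 \cdot \frac{57}{3}}{9}} = \frac{1232}{- \frac{5}{9} + \frac{2 \cdot 57 \cdot \frac{1}{3}}{9}} = \frac{1232}{- \frac{5}{9} + \frac{2}{9} \cdot 19} = \frac{1232}{- \frac{5}{9} + \frac{38}{9}} = \frac{1232}{\frac{11}{3}} = 1232 \cdot \frac{3}{11} = 336$)
$\left(n - 1487\right) - \left(27 + 12 p\right) = \left(336 - 1487\right) - 351 = -1151 - 351 = -1502$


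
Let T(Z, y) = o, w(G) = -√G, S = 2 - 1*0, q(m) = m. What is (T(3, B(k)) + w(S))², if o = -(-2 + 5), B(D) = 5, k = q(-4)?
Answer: (3 + √2)² ≈ 19.485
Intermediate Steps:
k = -4
S = 2 (S = 2 + 0 = 2)
o = -3 (o = -1*3 = -3)
T(Z, y) = -3
(T(3, B(k)) + w(S))² = (-3 - √2)²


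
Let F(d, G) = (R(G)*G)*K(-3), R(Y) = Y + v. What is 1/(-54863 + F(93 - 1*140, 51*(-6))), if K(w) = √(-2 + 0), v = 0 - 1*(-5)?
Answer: -54863/19976979241 - 92106*I*√2/19976979241 ≈ -2.7463e-6 - 6.5204e-6*I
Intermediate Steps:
v = 5 (v = 0 + 5 = 5)
R(Y) = 5 + Y (R(Y) = Y + 5 = 5 + Y)
K(w) = I*√2 (K(w) = √(-2) = I*√2)
F(d, G) = I*G*√2*(5 + G) (F(d, G) = ((5 + G)*G)*(I*√2) = (G*(5 + G))*(I*√2) = I*G*√2*(5 + G))
1/(-54863 + F(93 - 1*140, 51*(-6))) = 1/(-54863 + I*(51*(-6))*√2*(5 + 51*(-6))) = 1/(-54863 + I*(-306)*√2*(5 - 306)) = 1/(-54863 + I*(-306)*√2*(-301)) = 1/(-54863 + 92106*I*√2)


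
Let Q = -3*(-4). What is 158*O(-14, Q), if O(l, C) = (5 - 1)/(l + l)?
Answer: -158/7 ≈ -22.571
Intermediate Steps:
Q = 12
O(l, C) = 2/l (O(l, C) = 4/((2*l)) = 4*(1/(2*l)) = 2/l)
158*O(-14, Q) = 158*(2/(-14)) = 158*(2*(-1/14)) = 158*(-⅐) = -158/7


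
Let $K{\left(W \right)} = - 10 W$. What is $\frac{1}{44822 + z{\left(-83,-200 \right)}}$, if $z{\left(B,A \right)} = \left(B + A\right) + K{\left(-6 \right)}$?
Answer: $\frac{1}{44599} \approx 2.2422 \cdot 10^{-5}$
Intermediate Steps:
$z{\left(B,A \right)} = 60 + A + B$ ($z{\left(B,A \right)} = \left(B + A\right) - -60 = \left(A + B\right) + 60 = 60 + A + B$)
$\frac{1}{44822 + z{\left(-83,-200 \right)}} = \frac{1}{44822 - 223} = \frac{1}{44599}$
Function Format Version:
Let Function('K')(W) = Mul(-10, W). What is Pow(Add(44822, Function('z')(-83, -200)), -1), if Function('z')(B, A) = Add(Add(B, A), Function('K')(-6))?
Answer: Rational(1, 44599) ≈ 2.2422e-5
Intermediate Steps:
Function('z')(B, A) = Add(60, A, B) (Function('z')(B, A) = Add(Add(B, A), Mul(-10, -6)) = Add(Add(A, B), 60) = Add(60, A, B))
Pow(Add(44822, Function('z')(-83, -200)), -1) = Pow(Add(44822, Add(60, -200, -83)), -1) = Pow(Add(44822, -223), -1) = Pow(44599, -1) = Rational(1, 44599)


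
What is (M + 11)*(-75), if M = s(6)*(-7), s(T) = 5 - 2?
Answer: 750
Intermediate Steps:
s(T) = 3
M = -21 (M = 3*(-7) = -21)
(M + 11)*(-75) = (-21 + 11)*(-75) = -10*(-75) = 750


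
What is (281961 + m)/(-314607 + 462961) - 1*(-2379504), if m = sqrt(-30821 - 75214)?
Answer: 353009218377/148354 + I*sqrt(106035)/148354 ≈ 2.3795e+6 + 0.002195*I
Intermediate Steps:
m = I*sqrt(106035) (m = sqrt(-106035) = I*sqrt(106035) ≈ 325.63*I)
(281961 + m)/(-314607 + 462961) - 1*(-2379504) = (281961 + I*sqrt(106035))/(-314607 + 462961) - 1*(-2379504) = (281961 + I*sqrt(106035))/148354 + 2379504 = (281961 + I*sqrt(106035))*(1/148354) + 2379504 = (281961/148354 + I*sqrt(106035)/148354) + 2379504 = 353009218377/148354 + I*sqrt(106035)/148354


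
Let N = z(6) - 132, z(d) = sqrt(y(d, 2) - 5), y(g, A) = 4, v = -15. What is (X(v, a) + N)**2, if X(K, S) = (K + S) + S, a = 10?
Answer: (127 - I)**2 ≈ 16128.0 - 254.0*I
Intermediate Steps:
z(d) = I (z(d) = sqrt(4 - 5) = sqrt(-1) = I)
X(K, S) = K + 2*S
N = -132 + I (N = I - 132 = -132 + I ≈ -132.0 + 1.0*I)
(X(v, a) + N)**2 = ((-15 + 2*10) + (-132 + I))**2 = ((-15 + 20) + (-132 + I))**2 = (5 + (-132 + I))**2 = (-127 + I)**2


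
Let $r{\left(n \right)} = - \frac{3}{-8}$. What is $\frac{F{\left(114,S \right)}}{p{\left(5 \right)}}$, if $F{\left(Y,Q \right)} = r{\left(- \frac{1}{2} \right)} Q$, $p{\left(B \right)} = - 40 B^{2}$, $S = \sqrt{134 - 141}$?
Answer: $- \frac{3 i \sqrt{7}}{8000} \approx - 0.00099216 i$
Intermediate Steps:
$r{\left(n \right)} = \frac{3}{8}$ ($r{\left(n \right)} = \left(-3\right) \left(- \frac{1}{8}\right) = \frac{3}{8}$)
$S = i \sqrt{7}$ ($S = \sqrt{-7} = i \sqrt{7} \approx 2.6458 i$)
$F{\left(Y,Q \right)} = \frac{3 Q}{8}$
$\frac{F{\left(114,S \right)}}{p{\left(5 \right)}} = \frac{\frac{3}{8} i \sqrt{7}}{\left(-40\right) 5^{2}} = \frac{\frac{3}{8} i \sqrt{7}}{\left(-40\right) 25} = \frac{\frac{3}{8} i \sqrt{7}}{-1000} = \frac{3 i \sqrt{7}}{8} \left(- \frac{1}{1000}\right) = - \frac{3 i \sqrt{7}}{8000}$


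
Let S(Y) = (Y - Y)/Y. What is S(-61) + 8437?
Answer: 8437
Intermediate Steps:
S(Y) = 0 (S(Y) = 0/Y = 0)
S(-61) + 8437 = 0 + 8437 = 8437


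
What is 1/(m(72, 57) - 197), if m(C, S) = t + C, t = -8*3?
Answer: -1/149 ≈ -0.0067114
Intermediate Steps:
t = -24
m(C, S) = -24 + C
1/(m(72, 57) - 197) = 1/((-24 + 72) - 197) = 1/(48 - 197) = 1/(-149) = -1/149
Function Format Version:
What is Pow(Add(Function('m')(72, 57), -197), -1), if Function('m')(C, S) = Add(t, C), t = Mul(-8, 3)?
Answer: Rational(-1, 149) ≈ -0.0067114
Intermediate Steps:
t = -24
Function('m')(C, S) = Add(-24, C)
Pow(Add(Function('m')(72, 57), -197), -1) = Pow(Add(Add(-24, 72), -197), -1) = Pow(Add(48, -197), -1) = Pow(-149, -1) = Rational(-1, 149)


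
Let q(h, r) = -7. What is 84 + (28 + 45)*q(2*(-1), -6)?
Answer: -427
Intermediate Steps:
84 + (28 + 45)*q(2*(-1), -6) = 84 + (28 + 45)*(-7) = 84 + 73*(-7) = 84 - 511 = -427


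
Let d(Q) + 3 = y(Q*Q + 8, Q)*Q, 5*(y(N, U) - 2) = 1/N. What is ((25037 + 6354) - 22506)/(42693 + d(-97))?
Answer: 418350225/2000924063 ≈ 0.20908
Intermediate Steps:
y(N, U) = 2 + 1/(5*N)
d(Q) = -3 + Q*(2 + 1/(5*(8 + Q²))) (d(Q) = -3 + (2 + 1/(5*(Q*Q + 8)))*Q = -3 + (2 + 1/(5*(Q² + 8)))*Q = -3 + (2 + 1/(5*(8 + Q²)))*Q = -3 + Q*(2 + 1/(5*(8 + Q²))))
((25037 + 6354) - 22506)/(42693 + d(-97)) = ((25037 + 6354) - 22506)/(42693 + (-3 - 97*(2 + 1/(5*(8 + (-97)²))))) = (31391 - 22506)/(42693 + (-3 - 97*(2 + 1/(5*(8 + 9409))))) = 8885/(42693 + (-3 - 97*(2 + (⅕)/9417))) = 8885/(42693 + (-3 - 97*(2 + (⅕)*(1/9417)))) = 8885/(42693 + (-3 - 97*(2 + 1/47085))) = 8885/(42693 + (-3 - 97*94171/47085)) = 8885/(42693 + (-3 - 9134587/47085)) = 8885/(42693 - 9275842/47085) = 8885/(2000924063/47085) = 8885*(47085/2000924063) = 418350225/2000924063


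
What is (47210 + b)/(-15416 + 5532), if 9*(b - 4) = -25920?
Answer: -22167/4942 ≈ -4.4854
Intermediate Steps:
b = -2876 (b = 4 + (1/9)*(-25920) = 4 - 2880 = -2876)
(47210 + b)/(-15416 + 5532) = (47210 - 2876)/(-15416 + 5532) = 44334/(-9884) = 44334*(-1/9884) = -22167/4942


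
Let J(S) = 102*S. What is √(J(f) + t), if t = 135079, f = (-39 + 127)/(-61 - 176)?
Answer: 3*√93643519/79 ≈ 367.48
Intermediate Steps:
f = -88/237 (f = 88/(-237) = 88*(-1/237) = -88/237 ≈ -0.37131)
√(J(f) + t) = √(102*(-88/237) + 135079) = √(-2992/79 + 135079) = √(10668249/79) = 3*√93643519/79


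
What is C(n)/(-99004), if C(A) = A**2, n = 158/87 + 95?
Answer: -70946929/749361276 ≈ -0.094676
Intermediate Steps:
n = 8423/87 (n = 158*(1/87) + 95 = 158/87 + 95 = 8423/87 ≈ 96.816)
C(n)/(-99004) = (8423/87)**2/(-99004) = (70946929/7569)*(-1/99004) = -70946929/749361276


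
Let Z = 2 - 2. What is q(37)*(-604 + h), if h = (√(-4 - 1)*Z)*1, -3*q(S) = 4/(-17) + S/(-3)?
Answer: -387164/153 ≈ -2530.5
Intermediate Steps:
Z = 0
q(S) = 4/51 + S/9 (q(S) = -(4/(-17) + S/(-3))/3 = -(4*(-1/17) + S*(-⅓))/3 = -(-4/17 - S/3)/3 = 4/51 + S/9)
h = 0 (h = (√(-4 - 1)*0)*1 = (√(-5)*0)*1 = ((I*√5)*0)*1 = 0*1 = 0)
q(37)*(-604 + h) = (4/51 + (⅑)*37)*(-604 + 0) = (4/51 + 37/9)*(-604) = (641/153)*(-604) = -387164/153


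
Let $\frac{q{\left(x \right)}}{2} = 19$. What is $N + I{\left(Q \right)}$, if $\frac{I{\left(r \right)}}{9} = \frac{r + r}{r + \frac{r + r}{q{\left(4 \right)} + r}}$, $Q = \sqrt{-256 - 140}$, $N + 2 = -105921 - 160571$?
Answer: $\frac{2 \left(- 399714 \sqrt{11} + 2664769 i\right)}{- 20 i + 3 \sqrt{11}} \approx -2.6648 \cdot 10^{5} + 0.35889 i$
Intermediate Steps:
$q{\left(x \right)} = 38$ ($q{\left(x \right)} = 2 \cdot 19 = 38$)
$N = -266494$ ($N = -2 - 266492 = -266494$)
$Q = 6 i \sqrt{11}$ ($Q = \sqrt{-396} = 6 i \sqrt{11} \approx 19.9 i$)
$I{\left(r \right)} = \frac{18 r}{r + \frac{2 r}{38 + r}}$ ($I{\left(r \right)} = 9 \frac{r + r}{r + \frac{r + r}{38 + r}} = 9 \frac{2 r}{r + \frac{2 r}{38 + r}} = \frac{18 r}{r + \frac{2 r}{38 + r}}$)
$N + I{\left(Q \right)} = -266494 + \frac{18 \left(38 + 6 i \sqrt{11}\right)}{40 + 6 i \sqrt{11}}$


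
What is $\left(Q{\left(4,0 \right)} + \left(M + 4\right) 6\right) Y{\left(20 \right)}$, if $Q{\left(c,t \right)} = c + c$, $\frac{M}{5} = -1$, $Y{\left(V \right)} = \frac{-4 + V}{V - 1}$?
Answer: $\frac{32}{19} \approx 1.6842$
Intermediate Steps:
$Y{\left(V \right)} = \frac{-4 + V}{-1 + V}$
$M = -5$ ($M = 5 \left(-1\right) = -5$)
$Q{\left(c,t \right)} = 2 c$
$\left(Q{\left(4,0 \right)} + \left(M + 4\right) 6\right) Y{\left(20 \right)} = \left(2 \cdot 4 + \left(-5 + 4\right) 6\right) \frac{-4 + 20}{-1 + 20} = \left(8 - 6\right) \frac{1}{19} \cdot 16 = 2 \cdot \frac{16}{19} = \frac{32}{19}$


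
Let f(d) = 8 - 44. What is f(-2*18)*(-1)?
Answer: 36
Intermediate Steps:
f(d) = -36
f(-2*18)*(-1) = -36*(-1) = 36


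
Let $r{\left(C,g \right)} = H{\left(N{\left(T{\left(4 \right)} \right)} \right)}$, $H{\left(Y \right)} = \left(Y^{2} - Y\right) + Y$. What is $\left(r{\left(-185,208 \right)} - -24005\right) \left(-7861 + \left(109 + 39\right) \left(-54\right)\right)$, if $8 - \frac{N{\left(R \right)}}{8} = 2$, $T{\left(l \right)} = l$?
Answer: $-417076577$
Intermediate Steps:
$N{\left(R \right)} = 48$ ($N{\left(R \right)} = 64 - 16 = 48$)
$H{\left(Y \right)} = Y^{2}$
$r{\left(C,g \right)} = 2304$ ($r{\left(C,g \right)} = 48^{2} = 2304$)
$\left(r{\left(-185,208 \right)} - -24005\right) \left(-7861 + \left(109 + 39\right) \left(-54\right)\right) = \left(2304 - -24005\right) \left(-7861 + \left(109 + 39\right) \left(-54\right)\right) = \left(2304 + 24005\right) \left(-7861 + 148 \left(-54\right)\right) = 26309 \left(-7861 - 7992\right) = 26309 \left(-15853\right) = -417076577$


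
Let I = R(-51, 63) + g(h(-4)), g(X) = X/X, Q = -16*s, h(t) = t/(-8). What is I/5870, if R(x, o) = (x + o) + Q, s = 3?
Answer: -7/1174 ≈ -0.0059625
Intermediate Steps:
h(t) = -t/8 (h(t) = t*(-1/8) = -t/8)
Q = -48 (Q = -16*3 = -48)
R(x, o) = -48 + o + x (R(x, o) = (x + o) - 48 = (o + x) - 48 = -48 + o + x)
g(X) = 1
I = -35 (I = (-48 + 63 - 51) + 1 = -36 + 1 = -35)
I/5870 = -35/5870 = -35*1/5870 = -7/1174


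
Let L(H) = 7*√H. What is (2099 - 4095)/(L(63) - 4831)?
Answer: 4821338/11667737 + 20958*√7/11667737 ≈ 0.41797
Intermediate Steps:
(2099 - 4095)/(L(63) - 4831) = (2099 - 4095)/(7*√63 - 4831) = -1996/(7*(3*√7) - 4831) = -1996/(21*√7 - 4831) = -1996/(-4831 + 21*√7)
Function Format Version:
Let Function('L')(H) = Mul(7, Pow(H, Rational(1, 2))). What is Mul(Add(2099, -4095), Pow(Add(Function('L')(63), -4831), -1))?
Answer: Add(Rational(4821338, 11667737), Mul(Rational(20958, 11667737), Pow(7, Rational(1, 2)))) ≈ 0.41797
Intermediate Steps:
Mul(Add(2099, -4095), Pow(Add(Function('L')(63), -4831), -1)) = Mul(Add(2099, -4095), Pow(Add(Mul(7, Pow(63, Rational(1, 2))), -4831), -1)) = Mul(-1996, Pow(Add(Mul(7, Mul(3, Pow(7, Rational(1, 2)))), -4831), -1)) = Mul(-1996, Pow(Add(Mul(21, Pow(7, Rational(1, 2))), -4831), -1)) = Mul(-1996, Pow(Add(-4831, Mul(21, Pow(7, Rational(1, 2)))), -1))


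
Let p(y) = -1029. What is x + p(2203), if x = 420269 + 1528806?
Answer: 1948046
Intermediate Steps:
x = 1949075
x + p(2203) = 1949075 - 1029 = 1948046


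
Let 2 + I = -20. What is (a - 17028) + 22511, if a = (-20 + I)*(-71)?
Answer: 8465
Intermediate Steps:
I = -22 (I = -2 - 20 = -22)
a = 2982 (a = (-20 - 22)*(-71) = -42*(-71) = 2982)
(a - 17028) + 22511 = (2982 - 17028) + 22511 = -14046 + 22511 = 8465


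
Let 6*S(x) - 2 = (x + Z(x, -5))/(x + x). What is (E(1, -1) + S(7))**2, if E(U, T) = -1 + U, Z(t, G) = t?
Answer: 1/4 ≈ 0.25000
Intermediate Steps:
S(x) = 1/2 (S(x) = 1/3 + ((x + x)/(x + x))/6 = 1/3 + ((2*x)/((2*x)))/6 = 1/3 + ((2*x)*(1/(2*x)))/6 = 1/3 + (1/6)*1 = 1/3 + 1/6 = 1/2)
(E(1, -1) + S(7))**2 = ((-1 + 1) + 1/2)**2 = (0 + 1/2)**2 = (1/2)**2 = 1/4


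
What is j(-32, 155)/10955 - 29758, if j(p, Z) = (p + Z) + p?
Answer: -46571257/1565 ≈ -29758.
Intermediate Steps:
j(p, Z) = Z + 2*p (j(p, Z) = (Z + p) + p = Z + 2*p)
j(-32, 155)/10955 - 29758 = (155 + 2*(-32))/10955 - 29758 = (155 - 64)*(1/10955) - 29758 = 91*(1/10955) - 29758 = 13/1565 - 29758 = -46571257/1565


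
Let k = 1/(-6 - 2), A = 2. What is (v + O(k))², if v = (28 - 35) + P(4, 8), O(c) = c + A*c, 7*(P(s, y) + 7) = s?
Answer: 597529/3136 ≈ 190.54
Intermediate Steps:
k = -⅛ (k = 1/(-8) = -⅛ ≈ -0.12500)
P(s, y) = -7 + s/7
O(c) = 3*c (O(c) = c + 2*c = 3*c)
v = -94/7 (v = (28 - 35) + (-7 + (⅐)*4) = -7 + (-7 + 4/7) = -7 - 45/7 = -94/7 ≈ -13.429)
(v + O(k))² = (-94/7 + 3*(-⅛))² = (-94/7 - 3/8)² = (-773/56)² = 597529/3136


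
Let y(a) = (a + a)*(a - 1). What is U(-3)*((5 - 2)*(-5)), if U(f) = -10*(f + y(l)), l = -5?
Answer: 8550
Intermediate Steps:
y(a) = 2*a*(-1 + a) (y(a) = (2*a)*(-1 + a) = 2*a*(-1 + a))
U(f) = -600 - 10*f (U(f) = -10*(f + 2*(-5)*(-1 - 5)) = -10*(f + 2*(-5)*(-6)) = -10*(f + 60) = -10*(60 + f) = -600 - 10*f)
U(-3)*((5 - 2)*(-5)) = (-600 - 10*(-3))*((5 - 2)*(-5)) = (-600 + 30)*(3*(-5)) = -570*(-15) = 8550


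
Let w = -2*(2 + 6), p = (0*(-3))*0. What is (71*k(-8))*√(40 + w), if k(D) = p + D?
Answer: -1136*√6 ≈ -2782.6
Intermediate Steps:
p = 0 (p = 0*0 = 0)
w = -16 (w = -2*8 = -16)
k(D) = D (k(D) = 0 + D = D)
(71*k(-8))*√(40 + w) = (71*(-8))*√(40 - 16) = -1136*√6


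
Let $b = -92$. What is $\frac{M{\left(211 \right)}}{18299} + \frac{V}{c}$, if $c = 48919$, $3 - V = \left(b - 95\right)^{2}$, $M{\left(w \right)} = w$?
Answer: $- \frac{629520925}{895168781} \approx -0.70324$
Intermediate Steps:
$V = -34966$ ($V = 3 - \left(-92 - 95\right)^{2} = 3 - \left(-187\right)^{2} = 3 - 34969 = -34966$)
$\frac{M{\left(211 \right)}}{18299} + \frac{V}{c} = \frac{211}{18299} - \frac{34966}{48919} = - \frac{629520925}{895168781}$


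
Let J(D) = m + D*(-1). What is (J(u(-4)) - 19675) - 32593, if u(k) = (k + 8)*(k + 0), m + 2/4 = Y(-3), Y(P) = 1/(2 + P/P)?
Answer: -313513/6 ≈ -52252.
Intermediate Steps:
Y(P) = ⅓ (Y(P) = 1/(2 + 1) = 1/3 = ⅓)
m = -⅙ (m = -½ + ⅓ = -⅙ ≈ -0.16667)
u(k) = k*(8 + k) (u(k) = (8 + k)*k = k*(8 + k))
J(D) = -⅙ - D (J(D) = -⅙ + D*(-1) = -⅙ - D)
(J(u(-4)) - 19675) - 32593 = ((-⅙ - (-4)*(8 - 4)) - 19675) - 32593 = ((-⅙ - (-4)*4) - 19675) - 32593 = ((-⅙ - 1*(-16)) - 19675) - 32593 = ((-⅙ + 16) - 19675) - 32593 = (95/6 - 19675) - 32593 = -117955/6 - 32593 = -313513/6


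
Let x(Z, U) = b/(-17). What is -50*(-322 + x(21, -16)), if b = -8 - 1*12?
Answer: 272700/17 ≈ 16041.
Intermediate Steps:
b = -20 (b = -8 - 12 = -20)
x(Z, U) = 20/17 (x(Z, U) = -20/(-17) = -20*(-1/17) = 20/17)
-50*(-322 + x(21, -16)) = -50*(-322 + 20/17) = -50*(-5454/17) = 272700/17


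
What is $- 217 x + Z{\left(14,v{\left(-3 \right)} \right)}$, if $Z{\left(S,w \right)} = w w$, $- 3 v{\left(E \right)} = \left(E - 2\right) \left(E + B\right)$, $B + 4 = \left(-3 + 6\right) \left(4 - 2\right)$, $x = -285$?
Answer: $\frac{556630}{9} \approx 61848.0$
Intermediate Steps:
$B = 2$ ($B = -4 + \left(-3 + 6\right) \left(4 - 2\right) = -4 + 3 \cdot 2 = -4 + 6 = 2$)
$v{\left(E \right)} = - \frac{\left(-2 + E\right) \left(2 + E\right)}{3}$ ($v{\left(E \right)} = - \frac{\left(E - 2\right) \left(E + 2\right)}{3} = - \frac{\left(-2 + E\right) \left(2 + E\right)}{3}$)
$Z{\left(S,w \right)} = w^{2}$
$- 217 x + Z{\left(14,v{\left(-3 \right)} \right)} = \left(-217\right) \left(-285\right) + \left(\frac{4}{3} - \frac{\left(-3\right)^{2}}{3}\right)^{2} = 61845 + \left(\frac{4}{3} - 3\right)^{2} = 61845 + \left(- \frac{5}{3}\right)^{2} = 61845 + \frac{25}{9} = \frac{556630}{9}$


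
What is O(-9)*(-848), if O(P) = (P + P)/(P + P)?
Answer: -848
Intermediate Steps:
O(P) = 1 (O(P) = (2*P)/((2*P)) = (2*P)*(1/(2*P)) = 1)
O(-9)*(-848) = 1*(-848) = -848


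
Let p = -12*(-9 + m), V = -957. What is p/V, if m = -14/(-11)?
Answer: -340/3509 ≈ -0.096894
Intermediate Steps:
m = 14/11 (m = -14*(-1/11) = 14/11 ≈ 1.2727)
p = 1020/11 (p = -12*(-9 + 14/11) = -12*(-85/11) = 1020/11 ≈ 92.727)
p/V = (1020/11)/(-957) = (1020/11)*(-1/957) = -340/3509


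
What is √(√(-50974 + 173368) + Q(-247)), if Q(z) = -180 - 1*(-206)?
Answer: √(26 + √122394) ≈ 19.387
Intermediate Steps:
Q(z) = 26 (Q(z) = -180 + 206 = 26)
√(√(-50974 + 173368) + Q(-247)) = √(√(-50974 + 173368) + 26) = √(√122394 + 26) = √(26 + √122394)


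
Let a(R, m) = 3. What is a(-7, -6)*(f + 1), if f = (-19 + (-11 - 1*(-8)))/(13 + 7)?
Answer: -3/10 ≈ -0.30000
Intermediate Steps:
f = -11/10 (f = (-19 + (-11 + 8))/20 = (-19 - 3)*(1/20) = -22*1/20 = -11/10 ≈ -1.1000)
a(-7, -6)*(f + 1) = 3*(-11/10 + 1) = 3*(-⅒) = -3/10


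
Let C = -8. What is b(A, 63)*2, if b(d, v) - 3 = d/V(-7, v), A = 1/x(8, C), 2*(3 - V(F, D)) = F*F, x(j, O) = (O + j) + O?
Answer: 517/86 ≈ 6.0116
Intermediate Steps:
x(j, O) = j + 2*O
V(F, D) = 3 - F²/2 (V(F, D) = 3 - F*F/2 = 3 - F²/2)
A = -⅛ (A = 1/(8 + 2*(-8)) = 1/(8 - 16) = 1/(-8) = -⅛ ≈ -0.12500)
b(d, v) = 3 - 2*d/43 (b(d, v) = 3 + d/(3 - ½*(-7)²) = 3 + d/(3 - ½*49) = 3 + d/(3 - 49/2) = 3 + d/(-43/2) = 3 + d*(-2/43) = 3 - 2*d/43)
b(A, 63)*2 = (3 - 2/43*(-⅛))*2 = (3 + 1/172)*2 = (517/172)*2 = 517/86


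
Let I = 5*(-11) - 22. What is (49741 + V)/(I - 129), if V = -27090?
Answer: -22651/206 ≈ -109.96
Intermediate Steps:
I = -77 (I = -55 - 22 = -77)
(49741 + V)/(I - 129) = (49741 - 27090)/(-77 - 129) = 22651/(-206) = 22651*(-1/206) = -22651/206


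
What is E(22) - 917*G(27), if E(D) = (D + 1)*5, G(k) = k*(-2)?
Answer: 49633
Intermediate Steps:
G(k) = -2*k
E(D) = 5 + 5*D (E(D) = (1 + D)*5 = 5 + 5*D)
E(22) - 917*G(27) = (5 + 5*22) - (-1834)*27 = (5 + 110) - 917*(-54) = 115 + 49518 = 49633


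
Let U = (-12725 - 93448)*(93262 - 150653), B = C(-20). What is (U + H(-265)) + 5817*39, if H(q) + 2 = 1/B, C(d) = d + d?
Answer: 243744060159/40 ≈ 6.0936e+9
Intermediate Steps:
C(d) = 2*d
B = -40 (B = 2*(-20) = -40)
H(q) = -81/40 (H(q) = -2 + 1/(-40) = -2 - 1/40 = -81/40)
U = 6093374643 (U = -106173*(-57391) = 6093374643)
(U + H(-265)) + 5817*39 = (6093374643 - 81/40) + 5817*39 = 243734985639/40 + 226863 = 243744060159/40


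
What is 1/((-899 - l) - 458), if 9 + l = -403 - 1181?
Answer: 1/236 ≈ 0.0042373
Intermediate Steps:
l = -1593 (l = -9 + (-403 - 1181) = -9 - 1584 = -1593)
1/((-899 - l) - 458) = 1/((-899 - 1*(-1593)) - 458) = 1/((-899 + 1593) - 458) = 1/(694 - 458) = 1/236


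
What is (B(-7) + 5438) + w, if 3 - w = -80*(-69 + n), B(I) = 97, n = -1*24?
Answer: -1902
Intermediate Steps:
n = -24
w = -7437 (w = 3 - (-80)*(-69 - 24) = 3 - (-80)*(-93) = 3 - 1*7440 = 3 - 7440 = -7437)
(B(-7) + 5438) + w = (97 + 5438) - 7437 = 5535 - 7437 = -1902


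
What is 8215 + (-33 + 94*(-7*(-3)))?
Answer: 10156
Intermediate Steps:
8215 + (-33 + 94*(-7*(-3))) = 8215 + (-33 + 94*21) = 8215 + (-33 + 1974) = 8215 + 1941 = 10156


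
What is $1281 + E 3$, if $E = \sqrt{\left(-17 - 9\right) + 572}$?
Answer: $1281 + 3 \sqrt{546} \approx 1351.1$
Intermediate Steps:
$E = \sqrt{546}$ ($E = \sqrt{\left(-17 - 9\right) + 572} = \sqrt{-26 + 572} = \sqrt{546} \approx 23.367$)
$1281 + E 3 = 1281 + \sqrt{546} \cdot 3 = 1281 + 3 \sqrt{546}$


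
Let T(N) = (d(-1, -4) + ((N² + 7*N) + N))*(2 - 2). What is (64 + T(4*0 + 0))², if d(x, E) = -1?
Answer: 4096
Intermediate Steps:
T(N) = 0 (T(N) = (-1 + ((N² + 7*N) + N))*(2 - 2) = (-1 + (N² + 8*N))*0 = (-1 + N² + 8*N)*0 = 0)
(64 + T(4*0 + 0))² = (64 + 0)² = 64² = 4096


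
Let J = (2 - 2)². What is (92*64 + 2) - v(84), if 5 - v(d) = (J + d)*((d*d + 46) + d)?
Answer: 609509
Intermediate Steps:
J = 0 (J = 0² = 0)
v(d) = 5 - d*(46 + d + d²) (v(d) = 5 - (0 + d)*((d*d + 46) + d) = 5 - d*((d² + 46) + d) = 5 - d*((46 + d²) + d) = 5 - d*(46 + d + d²))
(92*64 + 2) - v(84) = (92*64 + 2) - (5 - 1*84² - 1*84³ - 46*84) = (5888 + 2) - (5 - 1*7056 - 1*592704 - 3864) = 5890 - (5 - 7056 - 592704 - 3864) = 5890 - 1*(-603619) = 5890 + 603619 = 609509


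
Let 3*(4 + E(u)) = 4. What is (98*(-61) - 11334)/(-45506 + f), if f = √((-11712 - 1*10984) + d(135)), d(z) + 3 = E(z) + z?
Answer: 36928119/97069622 + 2705*I*√2031/97069622 ≈ 0.38043 + 0.0012559*I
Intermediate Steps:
E(u) = -8/3 (E(u) = -4 + (⅓)*4 = -4 + 4/3 = -8/3)
d(z) = -17/3 + z (d(z) = -3 + (-8/3 + z) = -17/3 + z)
f = 10*I*√2031/3 (f = √((-11712 - 1*10984) + (-17/3 + 135)) = √((-11712 - 10984) + 388/3) = √(-22696 + 388/3) = √(-67700/3) = 10*I*√2031/3 ≈ 150.22*I)
(98*(-61) - 11334)/(-45506 + f) = (98*(-61) - 11334)/(-45506 + 10*I*√2031/3) = (-5978 - 11334)/(-45506 + 10*I*√2031/3) = -17312/(-45506 + 10*I*√2031/3)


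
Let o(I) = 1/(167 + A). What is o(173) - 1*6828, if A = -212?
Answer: -307261/45 ≈ -6828.0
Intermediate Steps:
o(I) = -1/45 (o(I) = 1/(167 - 212) = 1/(-45) = -1/45)
o(173) - 1*6828 = -1/45 - 1*6828 = -1/45 - 6828 = -307261/45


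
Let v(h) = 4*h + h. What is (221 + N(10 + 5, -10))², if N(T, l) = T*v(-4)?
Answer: 6241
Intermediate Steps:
v(h) = 5*h
N(T, l) = -20*T (N(T, l) = T*(5*(-4)) = T*(-20) = -20*T)
(221 + N(10 + 5, -10))² = (221 - 20*(10 + 5))² = (221 - 20*15)² = (221 - 300)² = (-79)² = 6241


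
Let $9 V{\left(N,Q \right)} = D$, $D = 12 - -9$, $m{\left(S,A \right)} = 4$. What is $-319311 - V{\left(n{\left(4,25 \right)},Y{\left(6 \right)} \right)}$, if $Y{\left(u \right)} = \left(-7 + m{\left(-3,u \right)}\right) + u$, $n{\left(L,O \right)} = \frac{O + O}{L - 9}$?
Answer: $- \frac{957940}{3} \approx -3.1931 \cdot 10^{5}$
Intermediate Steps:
$n{\left(L,O \right)} = \frac{2 O}{-9 + L}$
$Y{\left(u \right)} = -3 + u$ ($Y{\left(u \right)} = \left(-7 + 4\right) + u = -3 + u$)
$D = 21$ ($D = 12 + 9 = 21$)
$V{\left(N,Q \right)} = \frac{7}{3}$ ($V{\left(N,Q \right)} = \frac{1}{9} \cdot 21 = \frac{7}{3}$)
$-319311 - V{\left(n{\left(4,25 \right)},Y{\left(6 \right)} \right)} = -319311 - \frac{7}{3} = - \frac{957940}{3}$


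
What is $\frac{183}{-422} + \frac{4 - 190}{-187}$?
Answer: $\frac{44271}{78914} \approx 0.561$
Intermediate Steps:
$\frac{183}{-422} + \frac{4 - 190}{-187} = 183 \left(- \frac{1}{422}\right) - - \frac{186}{187} = - \frac{183}{422} + \frac{186}{187} = \frac{44271}{78914}$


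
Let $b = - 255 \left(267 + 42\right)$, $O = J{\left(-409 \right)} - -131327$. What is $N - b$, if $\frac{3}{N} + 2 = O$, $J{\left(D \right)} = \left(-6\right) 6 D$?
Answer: $\frac{3835976986}{48683} \approx 78795.0$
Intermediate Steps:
$J{\left(D \right)} = - 36 D$
$O = 146051$ ($O = \left(-36\right) \left(-409\right) - -131327 = 14724 + 131327 = 146051$)
$N = \frac{1}{48683}$ ($N = \frac{3}{-2 + 146051} = \frac{3}{146049} = 3 \cdot \frac{1}{146049} = \frac{1}{48683} \approx 2.0541 \cdot 10^{-5}$)
$b = -78795$ ($b = \left(-255\right) 309 = -78795$)
$N - b = \frac{1}{48683} - -78795 = \frac{1}{48683} + 78795 = \frac{3835976986}{48683}$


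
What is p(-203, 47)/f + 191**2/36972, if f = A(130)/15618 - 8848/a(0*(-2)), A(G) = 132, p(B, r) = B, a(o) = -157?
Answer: -123715140511/47313475092 ≈ -2.6148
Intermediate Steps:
f = 23034798/408671 (f = 132/15618 - 8848/(-157) = 132*(1/15618) - 8848*(-1/157) = 22/2603 + 8848/157 = 23034798/408671 ≈ 56.365)
p(-203, 47)/f + 191**2/36972 = -203/23034798/408671 + 191**2/36972 = -203*408671/23034798 + 36481*(1/36972) = -82960213/23034798 + 36481/36972 = -123715140511/47313475092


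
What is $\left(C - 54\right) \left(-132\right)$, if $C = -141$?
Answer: $25740$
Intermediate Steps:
$\left(C - 54\right) \left(-132\right) = \left(-141 - 54\right) \left(-132\right) = \left(-195\right) \left(-132\right) = 25740$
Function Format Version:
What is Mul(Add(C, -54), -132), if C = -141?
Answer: 25740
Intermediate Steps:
Mul(Add(C, -54), -132) = Mul(Add(-141, -54), -132) = Mul(-195, -132) = 25740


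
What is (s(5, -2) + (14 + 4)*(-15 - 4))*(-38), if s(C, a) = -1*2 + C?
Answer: 12882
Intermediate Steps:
s(C, a) = -2 + C
(s(5, -2) + (14 + 4)*(-15 - 4))*(-38) = ((-2 + 5) + (14 + 4)*(-15 - 4))*(-38) = (3 + 18*(-19))*(-38) = (3 - 342)*(-38) = -339*(-38) = 12882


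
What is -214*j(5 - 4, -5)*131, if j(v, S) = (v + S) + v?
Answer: 84102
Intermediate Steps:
j(v, S) = S + 2*v (j(v, S) = (S + v) + v = S + 2*v)
-214*j(5 - 4, -5)*131 = -214*(-5 + 2*(5 - 4))*131 = -214*(-5 + 2*1)*131 = -214*(-5 + 2)*131 = -214*(-3)*131 = 642*131 = 84102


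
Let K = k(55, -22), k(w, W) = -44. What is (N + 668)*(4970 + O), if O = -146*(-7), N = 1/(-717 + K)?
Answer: 3046015224/761 ≈ 4.0026e+6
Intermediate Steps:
K = -44
N = -1/761 (N = 1/(-717 - 44) = 1/(-761) = -1/761 ≈ -0.0013141)
O = 1022
(N + 668)*(4970 + O) = (-1/761 + 668)*(4970 + 1022) = (508347/761)*5992 = 3046015224/761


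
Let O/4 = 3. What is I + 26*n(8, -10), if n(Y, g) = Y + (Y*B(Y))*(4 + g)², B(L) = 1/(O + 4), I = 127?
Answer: 803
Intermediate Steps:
O = 12 (O = 4*3 = 12)
B(L) = 1/16 (B(L) = 1/(12 + 4) = 1/16)
n(Y, g) = Y + Y*(4 + g)²/16 (n(Y, g) = Y + (Y*(1/16))*(4 + g)² = Y + (Y/16)*(4 + g)² = Y + Y*(4 + g)²/16)
I + 26*n(8, -10) = 127 + 26*((1/16)*8*(16 + (4 - 10)²)) = 127 + 26*((1/16)*8*(16 + (-6)²)) = 127 + 26*((1/16)*8*(16 + 36)) = 127 + 26*((1/16)*8*52) = 127 + 26*26 = 127 + 676 = 803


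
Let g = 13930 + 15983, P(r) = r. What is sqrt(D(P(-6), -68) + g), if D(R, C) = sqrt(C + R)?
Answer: sqrt(29913 + I*sqrt(74)) ≈ 172.95 + 0.025*I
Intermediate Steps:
g = 29913
sqrt(D(P(-6), -68) + g) = sqrt(sqrt(-68 - 6) + 29913) = sqrt(sqrt(-74) + 29913) = sqrt(I*sqrt(74) + 29913) = sqrt(29913 + I*sqrt(74))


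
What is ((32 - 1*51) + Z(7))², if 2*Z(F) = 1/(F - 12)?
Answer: 36481/100 ≈ 364.81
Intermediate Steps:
Z(F) = 1/(2*(-12 + F)) (Z(F) = 1/(2*(F - 12)) = 1/(2*(-12 + F)))
((32 - 1*51) + Z(7))² = ((32 - 1*51) + 1/(2*(-12 + 7)))² = ((32 - 51) + (½)/(-5))² = (-19 + (½)*(-⅕))² = (-19 - ⅒)² = (-191/10)² = 36481/100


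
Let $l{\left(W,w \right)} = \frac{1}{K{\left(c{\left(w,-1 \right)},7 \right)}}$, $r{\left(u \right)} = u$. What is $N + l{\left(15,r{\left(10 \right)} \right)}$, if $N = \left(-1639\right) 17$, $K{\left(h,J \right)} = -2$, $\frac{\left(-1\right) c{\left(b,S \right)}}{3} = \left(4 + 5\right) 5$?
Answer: $- \frac{55727}{2} \approx -27864.0$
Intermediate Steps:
$c{\left(b,S \right)} = -135$ ($c{\left(b,S \right)} = - 3 \left(4 + 5\right) 5 = - 3 \cdot 9 \cdot 5 = \left(-3\right) 45 = -135$)
$l{\left(W,w \right)} = - \frac{1}{2}$ ($l{\left(W,w \right)} = \frac{1}{-2} = - \frac{1}{2}$)
$N = -27863$
$N + l{\left(15,r{\left(10 \right)} \right)} = -27863 - \frac{1}{2} = - \frac{55727}{2}$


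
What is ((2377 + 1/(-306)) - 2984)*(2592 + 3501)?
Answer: -125748011/34 ≈ -3.6985e+6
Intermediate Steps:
((2377 + 1/(-306)) - 2984)*(2592 + 3501) = ((2377 - 1/306) - 2984)*6093 = (727361/306 - 2984)*6093 = -185743/306*6093 = -125748011/34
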